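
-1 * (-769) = 769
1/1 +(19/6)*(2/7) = 40/21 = 1.90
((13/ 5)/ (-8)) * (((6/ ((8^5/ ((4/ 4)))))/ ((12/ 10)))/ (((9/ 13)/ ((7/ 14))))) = -169/ 4718592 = -0.00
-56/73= -0.77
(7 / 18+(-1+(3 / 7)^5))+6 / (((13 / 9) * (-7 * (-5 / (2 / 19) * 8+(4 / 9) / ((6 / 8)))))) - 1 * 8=-43284859181 / 5035999059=-8.60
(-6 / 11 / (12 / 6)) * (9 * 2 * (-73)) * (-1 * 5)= -19710 / 11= -1791.82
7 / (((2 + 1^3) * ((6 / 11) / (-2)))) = -77 / 9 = -8.56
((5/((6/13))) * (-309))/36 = -6695/72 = -92.99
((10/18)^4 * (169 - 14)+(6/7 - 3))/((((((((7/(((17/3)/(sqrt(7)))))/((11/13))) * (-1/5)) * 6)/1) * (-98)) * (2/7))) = 271014425 * sqrt(7)/7372385748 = 0.10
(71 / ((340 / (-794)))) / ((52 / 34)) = -108.41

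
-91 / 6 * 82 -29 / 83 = -309760 / 249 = -1244.02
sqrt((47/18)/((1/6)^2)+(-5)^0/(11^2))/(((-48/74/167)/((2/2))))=-30895 * sqrt(455)/264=-2496.26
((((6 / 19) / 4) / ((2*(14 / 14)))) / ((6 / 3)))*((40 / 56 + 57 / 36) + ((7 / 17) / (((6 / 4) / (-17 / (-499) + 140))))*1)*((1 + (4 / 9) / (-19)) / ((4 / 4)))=4847843501 / 6173723808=0.79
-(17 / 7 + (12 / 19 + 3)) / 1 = -806 / 133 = -6.06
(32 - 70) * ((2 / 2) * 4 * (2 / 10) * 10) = -304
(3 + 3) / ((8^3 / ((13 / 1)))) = 39 / 256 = 0.15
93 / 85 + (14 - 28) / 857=78511 / 72845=1.08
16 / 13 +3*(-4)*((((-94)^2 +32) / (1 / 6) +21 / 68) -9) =-141084295 / 221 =-638390.48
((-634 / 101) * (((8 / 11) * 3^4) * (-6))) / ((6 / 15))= 6162480 / 1111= 5546.79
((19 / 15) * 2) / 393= 38 / 5895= 0.01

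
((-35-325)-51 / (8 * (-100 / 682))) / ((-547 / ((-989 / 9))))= -41738767 / 656400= -63.59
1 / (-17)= -1 / 17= -0.06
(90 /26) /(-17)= -45 /221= -0.20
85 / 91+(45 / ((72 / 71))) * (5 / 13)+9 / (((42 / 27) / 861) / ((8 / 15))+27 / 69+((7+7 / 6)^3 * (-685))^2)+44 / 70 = 415319453223017539749907 / 22293112083620211575560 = 18.63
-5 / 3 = -1.67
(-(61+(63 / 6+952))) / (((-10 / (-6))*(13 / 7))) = -42987 / 130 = -330.67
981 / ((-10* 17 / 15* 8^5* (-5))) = 2943 / 5570560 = 0.00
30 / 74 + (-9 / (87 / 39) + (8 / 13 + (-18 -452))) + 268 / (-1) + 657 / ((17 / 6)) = -120731842 / 237133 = -509.13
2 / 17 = 0.12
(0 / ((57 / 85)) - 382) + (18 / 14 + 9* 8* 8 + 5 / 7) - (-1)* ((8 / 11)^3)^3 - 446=-249.94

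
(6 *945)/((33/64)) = 120960/11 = 10996.36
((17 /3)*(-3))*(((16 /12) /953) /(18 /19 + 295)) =-1292 /16076157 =-0.00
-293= -293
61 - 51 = 10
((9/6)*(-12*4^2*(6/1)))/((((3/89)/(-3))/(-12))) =-1845504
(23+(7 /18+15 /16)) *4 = 3503 /36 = 97.31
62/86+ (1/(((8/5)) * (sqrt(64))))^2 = 128051/176128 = 0.73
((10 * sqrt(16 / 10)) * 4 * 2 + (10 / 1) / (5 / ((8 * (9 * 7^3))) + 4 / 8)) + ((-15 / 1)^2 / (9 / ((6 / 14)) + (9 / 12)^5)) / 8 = 173527440 / 8140627 + 32 * sqrt(10) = 122.51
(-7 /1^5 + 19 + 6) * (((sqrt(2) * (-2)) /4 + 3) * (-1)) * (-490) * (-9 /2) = -119070 + 19845 * sqrt(2) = -91004.93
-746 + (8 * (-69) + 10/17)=-22056/17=-1297.41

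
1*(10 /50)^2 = 1 /25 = 0.04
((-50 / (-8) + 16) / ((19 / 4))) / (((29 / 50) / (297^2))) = 392530050 / 551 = 712395.74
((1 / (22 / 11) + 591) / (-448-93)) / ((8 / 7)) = -8281 / 8656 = -0.96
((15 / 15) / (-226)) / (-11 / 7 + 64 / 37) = -259 / 9266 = -0.03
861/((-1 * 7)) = -123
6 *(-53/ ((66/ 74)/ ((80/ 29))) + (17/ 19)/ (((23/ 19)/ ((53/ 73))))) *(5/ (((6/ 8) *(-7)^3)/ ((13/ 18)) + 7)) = 9751458340/ 694674497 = 14.04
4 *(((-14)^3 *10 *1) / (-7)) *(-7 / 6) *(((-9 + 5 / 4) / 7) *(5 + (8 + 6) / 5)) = 157976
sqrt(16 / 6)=2* sqrt(6) / 3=1.63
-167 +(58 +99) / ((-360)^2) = -21643043 / 129600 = -167.00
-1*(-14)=14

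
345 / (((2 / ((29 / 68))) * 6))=3335 / 272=12.26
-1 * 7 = -7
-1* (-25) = 25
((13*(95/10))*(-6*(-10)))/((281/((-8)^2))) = 474240/281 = 1687.69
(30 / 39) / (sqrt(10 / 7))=sqrt(70) / 13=0.64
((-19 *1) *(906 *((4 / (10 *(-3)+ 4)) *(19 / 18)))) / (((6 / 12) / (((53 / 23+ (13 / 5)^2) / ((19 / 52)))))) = 239251648 / 1725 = 138696.61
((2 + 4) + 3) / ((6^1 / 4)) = 6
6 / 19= 0.32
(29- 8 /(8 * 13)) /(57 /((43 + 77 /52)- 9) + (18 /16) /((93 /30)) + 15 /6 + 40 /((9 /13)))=86021280 /185131843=0.46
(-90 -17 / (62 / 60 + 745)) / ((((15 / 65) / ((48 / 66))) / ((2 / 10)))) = -13969280 / 246191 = -56.74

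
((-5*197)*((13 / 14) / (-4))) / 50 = 2561 / 560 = 4.57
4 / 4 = 1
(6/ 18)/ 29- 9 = -782/ 87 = -8.99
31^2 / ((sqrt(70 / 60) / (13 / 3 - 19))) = -42284 * sqrt(42) / 21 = -13049.13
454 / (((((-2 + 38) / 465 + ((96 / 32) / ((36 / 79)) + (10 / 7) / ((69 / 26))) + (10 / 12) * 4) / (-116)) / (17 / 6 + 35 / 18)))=-226047580640 / 9462087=-23889.82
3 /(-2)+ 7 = 11 /2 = 5.50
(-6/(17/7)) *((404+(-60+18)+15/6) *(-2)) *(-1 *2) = -61236/17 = -3602.12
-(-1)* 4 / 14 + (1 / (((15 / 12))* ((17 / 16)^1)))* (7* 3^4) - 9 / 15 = 253829 / 595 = 426.60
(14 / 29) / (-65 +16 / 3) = -42 / 5191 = -0.01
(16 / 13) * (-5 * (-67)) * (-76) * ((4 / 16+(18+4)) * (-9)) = 81573840 / 13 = 6274910.77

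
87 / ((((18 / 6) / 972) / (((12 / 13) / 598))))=169128 / 3887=43.51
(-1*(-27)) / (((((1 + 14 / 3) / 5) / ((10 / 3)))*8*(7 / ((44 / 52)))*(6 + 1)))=7425 / 43316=0.17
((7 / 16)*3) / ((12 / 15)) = 105 / 64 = 1.64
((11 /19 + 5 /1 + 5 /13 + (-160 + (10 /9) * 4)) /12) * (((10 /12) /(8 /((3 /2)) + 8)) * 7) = -2327801 /426816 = -5.45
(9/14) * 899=8091/14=577.93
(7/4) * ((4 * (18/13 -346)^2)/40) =20782.96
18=18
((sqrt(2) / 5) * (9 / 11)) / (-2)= -9 * sqrt(2) / 110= -0.12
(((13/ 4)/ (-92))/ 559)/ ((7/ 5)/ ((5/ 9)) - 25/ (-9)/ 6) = -675/ 31861624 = -0.00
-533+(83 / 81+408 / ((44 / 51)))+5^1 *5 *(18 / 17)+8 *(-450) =-55022926 / 15147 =-3632.60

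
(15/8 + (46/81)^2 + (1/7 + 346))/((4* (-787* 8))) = -127985825/9253004544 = -0.01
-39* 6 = -234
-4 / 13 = -0.31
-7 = -7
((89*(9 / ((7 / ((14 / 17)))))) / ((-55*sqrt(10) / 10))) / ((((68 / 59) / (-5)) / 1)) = 47259*sqrt(10) / 6358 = 23.51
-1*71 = -71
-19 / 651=-0.03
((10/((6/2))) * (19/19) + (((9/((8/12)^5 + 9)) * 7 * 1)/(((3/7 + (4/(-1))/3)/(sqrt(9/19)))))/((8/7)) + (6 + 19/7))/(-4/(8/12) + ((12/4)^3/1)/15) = -1265/441 + 229635 * sqrt(19)/915496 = -1.78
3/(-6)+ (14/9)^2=311/162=1.92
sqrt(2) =1.41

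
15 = 15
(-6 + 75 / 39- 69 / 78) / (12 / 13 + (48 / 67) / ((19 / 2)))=-54739 / 11016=-4.97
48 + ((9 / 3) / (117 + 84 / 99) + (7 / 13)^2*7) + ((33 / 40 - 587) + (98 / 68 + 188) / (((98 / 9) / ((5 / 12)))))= -23163774848467 / 43798540240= -528.87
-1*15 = -15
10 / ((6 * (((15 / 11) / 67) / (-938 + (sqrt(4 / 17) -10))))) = -232892 / 3 + 1474 * sqrt(17) / 153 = -77590.94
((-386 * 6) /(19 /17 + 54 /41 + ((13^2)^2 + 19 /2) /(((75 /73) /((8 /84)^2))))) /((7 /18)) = -2179240200 /93189059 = -23.39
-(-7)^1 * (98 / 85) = 686 / 85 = 8.07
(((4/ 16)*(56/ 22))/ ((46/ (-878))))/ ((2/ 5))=-15365/ 506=-30.37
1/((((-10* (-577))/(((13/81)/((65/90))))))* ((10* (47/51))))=17/4067850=0.00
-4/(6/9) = -6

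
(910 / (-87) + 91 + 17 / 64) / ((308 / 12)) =449927 / 142912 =3.15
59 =59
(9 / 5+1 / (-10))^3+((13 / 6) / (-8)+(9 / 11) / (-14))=2117681 / 462000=4.58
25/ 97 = 0.26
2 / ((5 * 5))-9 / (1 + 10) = -203 / 275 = -0.74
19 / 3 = 6.33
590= 590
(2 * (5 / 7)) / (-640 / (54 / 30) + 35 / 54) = -108 / 26831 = -0.00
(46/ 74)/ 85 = 23/ 3145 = 0.01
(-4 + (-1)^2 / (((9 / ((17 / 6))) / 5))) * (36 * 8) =-2096 / 3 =-698.67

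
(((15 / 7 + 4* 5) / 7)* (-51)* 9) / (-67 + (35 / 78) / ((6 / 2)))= 16647930 / 766507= 21.72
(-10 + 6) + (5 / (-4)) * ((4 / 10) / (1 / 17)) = -25 / 2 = -12.50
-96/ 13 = -7.38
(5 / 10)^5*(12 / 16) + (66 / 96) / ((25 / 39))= 3507 / 3200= 1.10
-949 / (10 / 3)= -2847 / 10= -284.70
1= 1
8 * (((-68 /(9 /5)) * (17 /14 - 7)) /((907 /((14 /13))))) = 24480 /11791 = 2.08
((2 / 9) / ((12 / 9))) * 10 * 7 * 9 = 105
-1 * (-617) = 617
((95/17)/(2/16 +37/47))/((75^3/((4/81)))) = 0.00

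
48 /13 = 3.69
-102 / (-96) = 17 / 16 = 1.06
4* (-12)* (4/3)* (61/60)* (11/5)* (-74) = 794464/75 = 10592.85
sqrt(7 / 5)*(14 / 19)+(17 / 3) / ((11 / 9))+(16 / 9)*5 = 14*sqrt(35) / 95+1339 / 99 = 14.40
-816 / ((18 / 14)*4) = -476 / 3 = -158.67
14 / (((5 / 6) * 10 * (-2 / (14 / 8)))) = -147 / 100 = -1.47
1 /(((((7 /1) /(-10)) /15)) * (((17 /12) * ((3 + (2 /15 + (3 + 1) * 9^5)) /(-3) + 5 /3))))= 10125 /52700816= 0.00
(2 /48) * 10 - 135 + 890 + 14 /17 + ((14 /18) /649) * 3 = 33374551 /44132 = 756.24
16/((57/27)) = 144/19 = 7.58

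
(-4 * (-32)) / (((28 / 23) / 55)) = 40480 / 7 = 5782.86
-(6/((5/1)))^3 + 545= 67909/125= 543.27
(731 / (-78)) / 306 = -43 / 1404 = -0.03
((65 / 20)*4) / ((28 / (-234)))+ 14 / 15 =-22619 / 210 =-107.71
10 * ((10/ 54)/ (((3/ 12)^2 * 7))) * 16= 12800/ 189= 67.72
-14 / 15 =-0.93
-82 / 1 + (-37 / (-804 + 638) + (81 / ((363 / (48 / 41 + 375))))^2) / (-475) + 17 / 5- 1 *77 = -330746609040543 / 1940618430850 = -170.43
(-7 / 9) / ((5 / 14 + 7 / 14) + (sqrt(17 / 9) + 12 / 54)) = 196 / 169 - 1029 * sqrt(17) / 2873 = -0.32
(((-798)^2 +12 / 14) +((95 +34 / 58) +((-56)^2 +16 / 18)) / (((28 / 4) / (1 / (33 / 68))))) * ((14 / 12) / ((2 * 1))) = 19225485805 / 51678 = 372024.57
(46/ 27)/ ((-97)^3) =-46/ 24642171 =-0.00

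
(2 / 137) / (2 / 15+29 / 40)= 240 / 14111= 0.02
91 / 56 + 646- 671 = -187 / 8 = -23.38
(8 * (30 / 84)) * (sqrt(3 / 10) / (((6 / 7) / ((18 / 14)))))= 3 * sqrt(30) / 7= 2.35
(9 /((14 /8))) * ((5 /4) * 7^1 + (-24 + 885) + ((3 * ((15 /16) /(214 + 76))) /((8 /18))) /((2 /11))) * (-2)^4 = 58121235 /812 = 71577.88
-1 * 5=-5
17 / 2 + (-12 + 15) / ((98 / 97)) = 562 / 49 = 11.47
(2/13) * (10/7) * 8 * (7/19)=160/247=0.65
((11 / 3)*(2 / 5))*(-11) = -242 / 15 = -16.13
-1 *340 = -340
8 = 8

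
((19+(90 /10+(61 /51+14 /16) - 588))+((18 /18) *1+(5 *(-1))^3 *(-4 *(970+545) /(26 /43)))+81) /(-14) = -6642265673 /74256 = -89450.90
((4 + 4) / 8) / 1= 1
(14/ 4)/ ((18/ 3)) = 7/ 12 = 0.58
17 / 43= 0.40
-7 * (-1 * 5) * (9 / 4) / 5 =63 / 4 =15.75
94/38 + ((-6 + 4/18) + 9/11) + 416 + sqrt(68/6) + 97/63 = sqrt(102)/3 + 1821671/4389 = 418.42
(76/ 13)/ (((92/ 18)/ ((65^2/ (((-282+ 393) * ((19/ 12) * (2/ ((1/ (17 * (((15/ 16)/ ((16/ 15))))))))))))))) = 13312/ 14467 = 0.92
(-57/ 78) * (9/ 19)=-9/ 26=-0.35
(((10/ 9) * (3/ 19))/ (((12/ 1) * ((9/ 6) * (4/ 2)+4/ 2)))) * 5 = 5/ 342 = 0.01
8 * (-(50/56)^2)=-6.38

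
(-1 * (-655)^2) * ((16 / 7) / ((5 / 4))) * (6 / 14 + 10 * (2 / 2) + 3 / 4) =-429711440 / 49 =-8769621.22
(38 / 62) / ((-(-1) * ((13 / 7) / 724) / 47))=4525724 / 403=11230.08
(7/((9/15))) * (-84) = -980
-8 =-8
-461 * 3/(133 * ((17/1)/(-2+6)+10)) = -0.73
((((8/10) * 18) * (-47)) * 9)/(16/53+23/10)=-3228336/1379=-2341.07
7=7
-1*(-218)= 218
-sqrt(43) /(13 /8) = -8*sqrt(43) /13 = -4.04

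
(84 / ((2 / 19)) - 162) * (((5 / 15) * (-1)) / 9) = -212 / 9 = -23.56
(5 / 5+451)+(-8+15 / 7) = 3123 / 7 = 446.14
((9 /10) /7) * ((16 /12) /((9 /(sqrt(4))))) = 4 /105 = 0.04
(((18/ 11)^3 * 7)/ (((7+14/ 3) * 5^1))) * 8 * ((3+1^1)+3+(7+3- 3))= 1959552/ 33275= 58.89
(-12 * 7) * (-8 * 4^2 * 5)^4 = -14092861440000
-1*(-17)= 17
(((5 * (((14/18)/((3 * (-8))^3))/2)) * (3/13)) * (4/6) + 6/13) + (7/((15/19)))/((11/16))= 1188336763/88957440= 13.36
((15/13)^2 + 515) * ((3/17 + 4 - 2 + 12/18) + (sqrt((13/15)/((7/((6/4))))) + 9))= 8726 * sqrt(910)/1183 + 52705040/8619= 6337.49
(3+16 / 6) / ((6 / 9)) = 17 / 2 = 8.50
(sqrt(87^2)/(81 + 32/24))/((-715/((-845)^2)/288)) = -63516960/209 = -303908.90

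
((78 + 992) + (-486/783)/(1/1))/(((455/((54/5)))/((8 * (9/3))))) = 40191552/65975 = 609.19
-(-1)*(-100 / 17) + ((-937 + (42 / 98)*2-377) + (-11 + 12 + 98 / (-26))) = -2044816 / 1547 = -1321.79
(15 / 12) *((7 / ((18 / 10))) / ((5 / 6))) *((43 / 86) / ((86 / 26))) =455 / 516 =0.88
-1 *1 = -1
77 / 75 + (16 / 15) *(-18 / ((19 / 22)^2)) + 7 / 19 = -659188 / 27075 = -24.35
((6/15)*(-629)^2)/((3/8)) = 6330256/15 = 422017.07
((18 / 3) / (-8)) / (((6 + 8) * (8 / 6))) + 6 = 5.96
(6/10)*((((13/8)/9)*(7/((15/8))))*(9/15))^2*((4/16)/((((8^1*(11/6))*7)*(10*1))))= 1183/49500000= 0.00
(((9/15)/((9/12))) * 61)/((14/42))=732/5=146.40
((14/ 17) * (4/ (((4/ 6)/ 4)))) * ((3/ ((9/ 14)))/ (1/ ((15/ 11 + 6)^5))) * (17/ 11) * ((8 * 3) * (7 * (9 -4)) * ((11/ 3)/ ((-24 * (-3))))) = 21261636436320/ 161051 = 132018034.26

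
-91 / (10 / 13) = -1183 / 10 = -118.30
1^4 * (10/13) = 10/13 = 0.77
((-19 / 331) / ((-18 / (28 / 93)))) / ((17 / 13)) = 0.00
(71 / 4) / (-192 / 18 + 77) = 213 / 796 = 0.27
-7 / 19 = -0.37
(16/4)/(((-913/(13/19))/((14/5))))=-728/86735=-0.01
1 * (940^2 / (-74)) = -441800 / 37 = -11940.54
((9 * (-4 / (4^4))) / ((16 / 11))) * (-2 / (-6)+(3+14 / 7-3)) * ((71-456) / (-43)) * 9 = -800415 / 44032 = -18.18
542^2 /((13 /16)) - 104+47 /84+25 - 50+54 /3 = 394698215 /1092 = 361445.25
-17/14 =-1.21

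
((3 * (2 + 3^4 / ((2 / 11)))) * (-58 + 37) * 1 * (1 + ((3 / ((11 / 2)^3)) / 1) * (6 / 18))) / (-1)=75499515 / 2662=28361.95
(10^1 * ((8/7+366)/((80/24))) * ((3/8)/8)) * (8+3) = 127215/224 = 567.92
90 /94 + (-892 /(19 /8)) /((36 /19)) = -83443 /423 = -197.26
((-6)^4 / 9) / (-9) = -16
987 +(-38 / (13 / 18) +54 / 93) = 934.97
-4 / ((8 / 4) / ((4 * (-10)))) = 80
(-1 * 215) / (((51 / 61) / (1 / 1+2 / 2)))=-514.31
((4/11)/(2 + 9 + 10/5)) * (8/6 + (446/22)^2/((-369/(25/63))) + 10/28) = 14047574/402242841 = 0.03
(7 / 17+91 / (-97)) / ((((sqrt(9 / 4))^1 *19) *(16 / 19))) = -0.02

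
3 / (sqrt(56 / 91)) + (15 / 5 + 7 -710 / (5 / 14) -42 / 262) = -259139 / 131 + 3* sqrt(26) / 4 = -1974.34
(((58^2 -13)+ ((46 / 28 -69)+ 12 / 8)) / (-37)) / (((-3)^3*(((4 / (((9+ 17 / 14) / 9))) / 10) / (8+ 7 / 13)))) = 316195 / 3969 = 79.67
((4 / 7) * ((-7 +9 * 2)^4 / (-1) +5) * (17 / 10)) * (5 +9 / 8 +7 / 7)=-3545571 / 35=-101302.03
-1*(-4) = 4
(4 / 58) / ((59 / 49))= 0.06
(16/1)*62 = 992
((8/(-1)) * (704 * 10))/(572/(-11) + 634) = -96.77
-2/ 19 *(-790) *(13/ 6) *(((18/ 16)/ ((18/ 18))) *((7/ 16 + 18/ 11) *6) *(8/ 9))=1874275/ 836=2241.96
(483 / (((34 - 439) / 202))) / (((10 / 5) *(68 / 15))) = -16261 / 612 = -26.57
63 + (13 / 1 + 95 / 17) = 1387 / 17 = 81.59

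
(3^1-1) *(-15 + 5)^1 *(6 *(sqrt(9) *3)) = -1080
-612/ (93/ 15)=-3060/ 31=-98.71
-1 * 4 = -4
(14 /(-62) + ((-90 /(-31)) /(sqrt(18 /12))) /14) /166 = -7 /5146 + 15 * sqrt(6) /36022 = -0.00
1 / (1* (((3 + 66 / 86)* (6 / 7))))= 301 / 972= 0.31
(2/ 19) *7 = 14/ 19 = 0.74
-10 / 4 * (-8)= 20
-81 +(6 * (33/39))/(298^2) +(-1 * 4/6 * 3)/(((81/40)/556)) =-29462189593/46755306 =-630.14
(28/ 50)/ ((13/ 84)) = 1176/ 325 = 3.62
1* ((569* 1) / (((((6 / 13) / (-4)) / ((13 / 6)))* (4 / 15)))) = -480805 / 12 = -40067.08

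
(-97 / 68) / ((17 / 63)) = -6111 / 1156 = -5.29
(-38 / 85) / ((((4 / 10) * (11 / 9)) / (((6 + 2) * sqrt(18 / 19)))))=-216 * sqrt(38) / 187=-7.12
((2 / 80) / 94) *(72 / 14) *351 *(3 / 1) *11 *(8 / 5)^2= 40.56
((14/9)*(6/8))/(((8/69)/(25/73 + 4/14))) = 6.32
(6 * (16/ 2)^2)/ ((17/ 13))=4992/ 17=293.65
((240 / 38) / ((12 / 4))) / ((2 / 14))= 280 / 19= 14.74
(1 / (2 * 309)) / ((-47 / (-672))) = 0.02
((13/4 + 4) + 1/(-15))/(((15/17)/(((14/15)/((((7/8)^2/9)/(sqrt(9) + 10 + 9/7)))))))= 937856/735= 1275.99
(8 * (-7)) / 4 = -14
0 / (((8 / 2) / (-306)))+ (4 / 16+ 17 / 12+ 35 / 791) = 580 / 339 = 1.71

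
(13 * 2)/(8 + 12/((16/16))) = 13/10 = 1.30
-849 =-849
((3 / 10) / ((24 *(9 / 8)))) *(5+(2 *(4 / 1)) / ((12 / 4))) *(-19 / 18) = -437 / 4860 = -0.09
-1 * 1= -1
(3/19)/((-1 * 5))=-3/95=-0.03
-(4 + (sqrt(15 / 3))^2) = -9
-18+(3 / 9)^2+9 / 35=-5554 / 315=-17.63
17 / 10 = 1.70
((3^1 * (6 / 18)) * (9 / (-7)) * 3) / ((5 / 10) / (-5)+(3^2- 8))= -30 / 7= -4.29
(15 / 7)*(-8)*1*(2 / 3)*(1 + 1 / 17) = -1440 / 119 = -12.10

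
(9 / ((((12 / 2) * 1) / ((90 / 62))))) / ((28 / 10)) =675 / 868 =0.78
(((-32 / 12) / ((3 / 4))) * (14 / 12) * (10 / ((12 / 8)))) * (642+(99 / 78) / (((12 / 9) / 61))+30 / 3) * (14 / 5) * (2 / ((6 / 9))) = -57896048 / 351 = -164946.01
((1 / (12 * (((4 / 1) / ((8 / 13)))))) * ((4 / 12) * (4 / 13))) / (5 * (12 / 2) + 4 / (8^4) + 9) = 2048 / 60744177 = 0.00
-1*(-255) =255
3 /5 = 0.60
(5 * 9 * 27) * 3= 3645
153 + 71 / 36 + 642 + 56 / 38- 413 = 263645 / 684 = 385.45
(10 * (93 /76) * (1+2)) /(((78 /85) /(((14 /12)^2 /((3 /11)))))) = 7101325 /35568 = 199.65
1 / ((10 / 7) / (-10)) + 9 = 2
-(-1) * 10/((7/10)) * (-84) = -1200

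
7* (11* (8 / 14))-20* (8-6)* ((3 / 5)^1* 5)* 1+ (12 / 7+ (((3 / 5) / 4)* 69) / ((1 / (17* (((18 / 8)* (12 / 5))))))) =613091 / 700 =875.84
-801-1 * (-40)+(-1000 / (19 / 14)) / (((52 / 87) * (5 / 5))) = -492467 / 247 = -1993.79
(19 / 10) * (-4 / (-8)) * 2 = 19 / 10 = 1.90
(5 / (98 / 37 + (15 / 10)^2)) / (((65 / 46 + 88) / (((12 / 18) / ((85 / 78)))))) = 354016 / 50692725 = 0.01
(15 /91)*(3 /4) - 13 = -4687 /364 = -12.88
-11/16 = -0.69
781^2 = 609961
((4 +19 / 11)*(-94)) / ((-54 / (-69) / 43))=-325381 / 11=-29580.09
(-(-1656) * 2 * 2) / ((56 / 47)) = 38916 / 7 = 5559.43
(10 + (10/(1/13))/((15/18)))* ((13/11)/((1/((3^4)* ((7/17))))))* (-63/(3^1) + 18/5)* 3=-319355946/935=-341557.16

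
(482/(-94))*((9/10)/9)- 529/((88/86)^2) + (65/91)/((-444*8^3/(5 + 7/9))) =-51489007254323/101809128960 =-505.74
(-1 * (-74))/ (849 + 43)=37/ 446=0.08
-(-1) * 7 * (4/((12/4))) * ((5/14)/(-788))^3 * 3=-125/47951779456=-0.00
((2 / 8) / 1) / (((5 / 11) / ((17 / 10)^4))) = 918731 / 200000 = 4.59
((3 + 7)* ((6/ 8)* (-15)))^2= 50625/ 4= 12656.25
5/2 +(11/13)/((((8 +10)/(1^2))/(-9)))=27/13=2.08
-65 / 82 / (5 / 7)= -91 / 82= -1.11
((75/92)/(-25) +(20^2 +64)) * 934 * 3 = 59801685/46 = 1300036.63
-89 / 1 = -89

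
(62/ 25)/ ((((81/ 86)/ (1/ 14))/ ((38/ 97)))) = 101308/ 1374975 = 0.07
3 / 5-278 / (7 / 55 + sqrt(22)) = 734653 / 332505-840950*sqrt(22) / 66501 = -57.10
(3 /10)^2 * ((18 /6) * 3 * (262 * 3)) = 31833 /50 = 636.66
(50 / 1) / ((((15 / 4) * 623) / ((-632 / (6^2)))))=-6320 / 16821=-0.38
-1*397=-397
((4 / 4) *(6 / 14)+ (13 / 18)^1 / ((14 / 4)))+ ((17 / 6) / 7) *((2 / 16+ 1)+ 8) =4.33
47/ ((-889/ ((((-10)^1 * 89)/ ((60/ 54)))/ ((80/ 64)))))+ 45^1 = 350613/ 4445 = 78.88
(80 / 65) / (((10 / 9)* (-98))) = -36 / 3185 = -0.01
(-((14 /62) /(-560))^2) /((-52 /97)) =97 /319820800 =0.00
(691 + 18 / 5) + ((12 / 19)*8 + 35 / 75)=199534 / 285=700.12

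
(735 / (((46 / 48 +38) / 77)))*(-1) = -24696 / 17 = -1452.71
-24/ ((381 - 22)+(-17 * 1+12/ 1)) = -4/ 59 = -0.07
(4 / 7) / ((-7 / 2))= -8 / 49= -0.16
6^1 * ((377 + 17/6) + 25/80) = 18247/8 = 2280.88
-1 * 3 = -3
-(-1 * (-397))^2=-157609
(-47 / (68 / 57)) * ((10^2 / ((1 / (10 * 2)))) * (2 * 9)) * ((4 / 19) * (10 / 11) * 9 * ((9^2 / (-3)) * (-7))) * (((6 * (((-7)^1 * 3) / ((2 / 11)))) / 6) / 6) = 151099830000 / 17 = 8888225294.12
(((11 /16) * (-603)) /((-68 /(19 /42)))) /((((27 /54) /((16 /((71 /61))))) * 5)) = 2562549 /168980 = 15.16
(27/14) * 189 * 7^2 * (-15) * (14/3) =-1250235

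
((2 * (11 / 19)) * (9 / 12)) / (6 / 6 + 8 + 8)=33 / 646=0.05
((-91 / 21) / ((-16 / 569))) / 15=10.27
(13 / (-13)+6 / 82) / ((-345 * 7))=0.00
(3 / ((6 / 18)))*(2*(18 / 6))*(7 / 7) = 54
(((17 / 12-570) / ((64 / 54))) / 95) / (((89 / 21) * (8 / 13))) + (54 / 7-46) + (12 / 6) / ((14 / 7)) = -2377065897 / 60605440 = -39.22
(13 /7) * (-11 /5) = -4.09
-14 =-14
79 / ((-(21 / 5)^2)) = -1975 / 441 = -4.48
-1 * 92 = -92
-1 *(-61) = 61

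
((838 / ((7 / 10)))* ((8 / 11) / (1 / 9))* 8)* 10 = 626867.53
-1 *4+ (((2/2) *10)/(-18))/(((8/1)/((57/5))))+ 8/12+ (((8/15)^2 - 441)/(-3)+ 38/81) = 2320639/16200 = 143.25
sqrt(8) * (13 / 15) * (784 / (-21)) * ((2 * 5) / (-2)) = 2912 * sqrt(2) / 9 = 457.58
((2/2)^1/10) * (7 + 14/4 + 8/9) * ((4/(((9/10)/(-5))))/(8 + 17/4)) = -8200/3969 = -2.07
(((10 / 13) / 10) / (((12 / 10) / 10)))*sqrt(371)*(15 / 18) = 125*sqrt(371) / 234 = 10.29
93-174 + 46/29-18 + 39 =-1694/29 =-58.41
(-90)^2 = 8100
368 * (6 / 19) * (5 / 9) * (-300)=-368000 / 19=-19368.42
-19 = -19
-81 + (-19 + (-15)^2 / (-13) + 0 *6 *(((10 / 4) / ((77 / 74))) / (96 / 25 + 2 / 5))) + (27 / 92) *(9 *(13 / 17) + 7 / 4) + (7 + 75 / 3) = -82.77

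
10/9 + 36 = 334/9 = 37.11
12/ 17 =0.71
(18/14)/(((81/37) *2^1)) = 37/126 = 0.29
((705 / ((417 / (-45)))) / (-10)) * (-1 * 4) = -4230 / 139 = -30.43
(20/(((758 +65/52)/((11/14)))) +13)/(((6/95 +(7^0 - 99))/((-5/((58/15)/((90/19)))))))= 4671118125/5736018344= 0.81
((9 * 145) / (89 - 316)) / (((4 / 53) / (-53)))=3665745 / 908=4037.16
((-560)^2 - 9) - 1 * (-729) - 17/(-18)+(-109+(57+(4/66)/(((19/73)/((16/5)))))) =5911412861/18810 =314269.69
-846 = -846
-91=-91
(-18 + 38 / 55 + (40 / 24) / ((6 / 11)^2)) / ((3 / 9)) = -69541 / 1980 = -35.12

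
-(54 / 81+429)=-1289 / 3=-429.67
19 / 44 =0.43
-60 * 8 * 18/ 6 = -1440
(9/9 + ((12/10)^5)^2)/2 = 70231801/19531250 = 3.60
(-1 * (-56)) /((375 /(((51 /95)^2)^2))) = 126283752 /10181328125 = 0.01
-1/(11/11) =-1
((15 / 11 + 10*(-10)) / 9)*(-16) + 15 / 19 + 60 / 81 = 176.88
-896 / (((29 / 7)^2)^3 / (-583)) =61456072832 / 594823321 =103.32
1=1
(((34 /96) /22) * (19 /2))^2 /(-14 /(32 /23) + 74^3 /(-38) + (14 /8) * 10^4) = 1982251 /578518338816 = 0.00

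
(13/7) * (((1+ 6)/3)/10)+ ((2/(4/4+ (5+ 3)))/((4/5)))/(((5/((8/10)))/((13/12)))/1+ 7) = 6799/14940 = 0.46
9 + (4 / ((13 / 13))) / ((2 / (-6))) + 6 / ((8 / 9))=15 / 4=3.75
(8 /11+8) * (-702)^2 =47309184 /11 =4300834.91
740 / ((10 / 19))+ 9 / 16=22505 / 16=1406.56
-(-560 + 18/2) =551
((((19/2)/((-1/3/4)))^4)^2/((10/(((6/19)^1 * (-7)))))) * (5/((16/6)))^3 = -83132015898032325/2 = -41566007949016162.50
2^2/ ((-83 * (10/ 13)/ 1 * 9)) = -26/ 3735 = -0.01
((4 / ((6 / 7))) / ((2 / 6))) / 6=7 / 3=2.33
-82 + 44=-38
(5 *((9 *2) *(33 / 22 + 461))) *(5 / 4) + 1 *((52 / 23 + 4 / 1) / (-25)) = 119671299 / 2300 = 52031.00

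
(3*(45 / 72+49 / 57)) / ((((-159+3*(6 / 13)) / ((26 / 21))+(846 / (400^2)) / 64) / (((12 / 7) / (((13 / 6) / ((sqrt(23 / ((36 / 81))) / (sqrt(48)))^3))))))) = -2024230000*sqrt(69) / 542611274527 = -0.03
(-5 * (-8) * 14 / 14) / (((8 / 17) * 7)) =85 / 7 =12.14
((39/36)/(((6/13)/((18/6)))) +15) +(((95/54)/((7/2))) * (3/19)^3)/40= 668393/30324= 22.04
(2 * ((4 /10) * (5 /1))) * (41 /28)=41 /7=5.86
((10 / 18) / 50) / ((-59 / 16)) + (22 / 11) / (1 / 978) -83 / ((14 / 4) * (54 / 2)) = 109007642 / 55755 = 1955.12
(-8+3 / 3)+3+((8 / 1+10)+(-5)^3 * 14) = -1736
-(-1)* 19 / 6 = 19 / 6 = 3.17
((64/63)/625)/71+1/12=932131/11182500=0.08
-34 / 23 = -1.48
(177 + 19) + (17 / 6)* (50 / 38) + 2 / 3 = 7615 / 38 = 200.39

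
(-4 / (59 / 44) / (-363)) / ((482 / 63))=0.00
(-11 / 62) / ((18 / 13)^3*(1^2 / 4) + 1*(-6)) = 24167 / 726888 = 0.03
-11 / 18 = -0.61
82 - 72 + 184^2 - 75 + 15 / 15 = 33792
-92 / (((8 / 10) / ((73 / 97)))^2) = -3064175 / 37636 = -81.42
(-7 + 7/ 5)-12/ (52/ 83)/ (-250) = -17951/ 3250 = -5.52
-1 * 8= -8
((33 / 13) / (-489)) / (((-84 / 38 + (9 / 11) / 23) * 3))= 52877 / 66462435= 0.00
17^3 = 4913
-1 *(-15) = 15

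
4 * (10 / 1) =40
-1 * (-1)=1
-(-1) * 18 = 18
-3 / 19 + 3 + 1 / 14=775 / 266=2.91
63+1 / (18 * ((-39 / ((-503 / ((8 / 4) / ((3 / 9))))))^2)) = 62346313 / 985608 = 63.26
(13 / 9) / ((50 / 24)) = 52 / 75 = 0.69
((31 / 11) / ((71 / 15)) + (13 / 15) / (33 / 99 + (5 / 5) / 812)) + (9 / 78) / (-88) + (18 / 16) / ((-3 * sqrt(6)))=2108067113 / 661975600 - sqrt(6) / 16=3.03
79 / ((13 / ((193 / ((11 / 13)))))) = 15247 / 11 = 1386.09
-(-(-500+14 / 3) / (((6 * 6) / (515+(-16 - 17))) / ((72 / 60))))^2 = -63335423.15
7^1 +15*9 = 142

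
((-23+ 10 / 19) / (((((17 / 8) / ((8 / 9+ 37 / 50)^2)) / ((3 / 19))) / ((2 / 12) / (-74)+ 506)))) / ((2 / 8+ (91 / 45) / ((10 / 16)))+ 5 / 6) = -103085450650378 / 198588870675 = -519.09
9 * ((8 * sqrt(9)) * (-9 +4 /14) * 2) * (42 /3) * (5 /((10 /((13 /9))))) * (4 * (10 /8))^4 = -23790000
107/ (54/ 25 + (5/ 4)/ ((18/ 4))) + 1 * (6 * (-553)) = -3591696/ 1097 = -3274.11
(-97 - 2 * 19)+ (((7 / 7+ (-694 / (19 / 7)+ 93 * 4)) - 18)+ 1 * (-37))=-1381 / 19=-72.68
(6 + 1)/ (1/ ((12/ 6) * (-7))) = -98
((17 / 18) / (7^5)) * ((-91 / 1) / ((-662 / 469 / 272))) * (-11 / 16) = -2768909 / 4087188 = -0.68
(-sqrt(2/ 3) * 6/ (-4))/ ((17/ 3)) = 3 * sqrt(6)/ 34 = 0.22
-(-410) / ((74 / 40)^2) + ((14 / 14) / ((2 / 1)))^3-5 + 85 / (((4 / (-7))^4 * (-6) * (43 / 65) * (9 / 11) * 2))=-12726174703 / 1627554816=-7.82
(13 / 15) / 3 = 13 / 45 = 0.29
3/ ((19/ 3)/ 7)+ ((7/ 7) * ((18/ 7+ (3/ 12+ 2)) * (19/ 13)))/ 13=346851/ 89908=3.86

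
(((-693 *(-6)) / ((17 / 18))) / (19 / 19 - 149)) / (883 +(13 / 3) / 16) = -898128 / 26667713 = -0.03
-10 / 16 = -5 / 8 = -0.62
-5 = -5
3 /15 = 1 /5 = 0.20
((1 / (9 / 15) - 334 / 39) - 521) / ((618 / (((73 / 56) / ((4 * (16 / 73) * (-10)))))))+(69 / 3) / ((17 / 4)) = 20334042811 / 3671216640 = 5.54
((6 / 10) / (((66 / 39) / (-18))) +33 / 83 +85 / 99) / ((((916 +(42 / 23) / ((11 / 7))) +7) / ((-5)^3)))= 0.69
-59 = -59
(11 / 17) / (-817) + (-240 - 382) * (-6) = 51833737 / 13889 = 3732.00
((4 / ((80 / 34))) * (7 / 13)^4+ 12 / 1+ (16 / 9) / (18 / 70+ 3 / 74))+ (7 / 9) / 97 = 3483946298341 / 192239235630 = 18.12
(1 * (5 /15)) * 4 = 4 /3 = 1.33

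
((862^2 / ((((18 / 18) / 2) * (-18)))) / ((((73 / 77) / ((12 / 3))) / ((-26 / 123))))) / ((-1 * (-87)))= 5950296352 / 7030557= 846.35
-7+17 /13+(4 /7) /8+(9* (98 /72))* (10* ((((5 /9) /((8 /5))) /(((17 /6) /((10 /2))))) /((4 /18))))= 8221497 /24752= 332.15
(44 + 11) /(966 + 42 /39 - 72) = 715 /11636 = 0.06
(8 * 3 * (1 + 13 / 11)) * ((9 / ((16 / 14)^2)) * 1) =3969 / 11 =360.82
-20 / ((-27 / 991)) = 19820 / 27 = 734.07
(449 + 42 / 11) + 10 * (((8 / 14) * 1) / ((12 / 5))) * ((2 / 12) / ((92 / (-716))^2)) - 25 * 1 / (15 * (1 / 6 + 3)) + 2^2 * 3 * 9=4070039252 / 6965343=584.33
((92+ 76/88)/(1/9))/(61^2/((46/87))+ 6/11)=15663/131899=0.12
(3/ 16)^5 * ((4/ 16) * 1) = 243/ 4194304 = 0.00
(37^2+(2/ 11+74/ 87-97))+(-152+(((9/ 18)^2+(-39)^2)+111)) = 10539565/ 3828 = 2753.28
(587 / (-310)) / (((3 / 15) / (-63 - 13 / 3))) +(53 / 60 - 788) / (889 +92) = 1161746903 / 1824660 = 636.69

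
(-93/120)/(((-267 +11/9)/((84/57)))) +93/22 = 21154803/4999280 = 4.23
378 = 378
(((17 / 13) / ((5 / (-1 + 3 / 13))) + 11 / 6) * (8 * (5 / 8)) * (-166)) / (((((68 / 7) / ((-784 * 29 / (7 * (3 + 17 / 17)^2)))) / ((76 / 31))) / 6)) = 37087176350 / 89063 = 416415.08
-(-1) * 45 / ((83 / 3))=135 / 83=1.63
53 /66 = 0.80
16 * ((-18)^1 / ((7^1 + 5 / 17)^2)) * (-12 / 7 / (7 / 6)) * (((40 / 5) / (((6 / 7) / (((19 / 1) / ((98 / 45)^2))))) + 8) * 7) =5831275536 / 2307361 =2527.25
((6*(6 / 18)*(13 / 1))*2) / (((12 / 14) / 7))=1274 / 3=424.67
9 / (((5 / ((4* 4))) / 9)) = 1296 / 5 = 259.20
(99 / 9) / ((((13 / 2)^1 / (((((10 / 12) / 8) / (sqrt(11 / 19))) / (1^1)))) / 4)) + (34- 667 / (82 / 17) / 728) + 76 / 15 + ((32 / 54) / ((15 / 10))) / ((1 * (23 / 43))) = 5 * sqrt(209) / 78 + 22028818271 / 556068240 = 40.54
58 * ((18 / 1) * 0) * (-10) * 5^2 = 0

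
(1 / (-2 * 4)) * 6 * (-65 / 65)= 0.75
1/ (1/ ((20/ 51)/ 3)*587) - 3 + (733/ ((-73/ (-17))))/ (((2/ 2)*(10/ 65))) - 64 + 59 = 14443856995/ 13112406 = 1101.54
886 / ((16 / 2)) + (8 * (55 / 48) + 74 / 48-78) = 1043 / 24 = 43.46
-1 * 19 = -19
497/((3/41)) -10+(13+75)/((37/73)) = 772111/111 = 6955.95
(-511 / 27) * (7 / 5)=-3577 / 135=-26.50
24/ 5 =4.80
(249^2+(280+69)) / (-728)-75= -58475 / 364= -160.65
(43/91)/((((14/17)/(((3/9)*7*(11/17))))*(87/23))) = 10879/47502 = 0.23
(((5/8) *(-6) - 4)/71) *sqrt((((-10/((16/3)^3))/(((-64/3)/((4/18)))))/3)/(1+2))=-31 *sqrt(5)/72704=-0.00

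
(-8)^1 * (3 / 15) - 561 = -2813 / 5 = -562.60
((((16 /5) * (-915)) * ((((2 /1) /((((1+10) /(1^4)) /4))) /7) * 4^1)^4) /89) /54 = -511705088 /28157585841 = -0.02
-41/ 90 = -0.46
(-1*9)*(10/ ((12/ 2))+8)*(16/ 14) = -696/ 7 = -99.43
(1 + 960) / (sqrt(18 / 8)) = 640.67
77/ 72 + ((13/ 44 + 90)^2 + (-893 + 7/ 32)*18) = -68961787/ 8712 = -7915.72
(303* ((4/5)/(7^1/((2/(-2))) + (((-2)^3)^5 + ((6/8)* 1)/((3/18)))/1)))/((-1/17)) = 13736/109235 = 0.13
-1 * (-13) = 13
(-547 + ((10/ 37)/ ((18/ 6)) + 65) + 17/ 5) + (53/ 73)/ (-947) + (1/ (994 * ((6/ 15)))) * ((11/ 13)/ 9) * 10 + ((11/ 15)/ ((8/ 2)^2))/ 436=-2482462407732359813/ 5187920232680640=-478.51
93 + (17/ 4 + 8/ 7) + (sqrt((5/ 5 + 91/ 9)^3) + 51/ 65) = 6693581/ 49140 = 136.21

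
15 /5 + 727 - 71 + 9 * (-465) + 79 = -3447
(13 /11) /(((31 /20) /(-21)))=-5460 /341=-16.01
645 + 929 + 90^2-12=9662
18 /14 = 9 /7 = 1.29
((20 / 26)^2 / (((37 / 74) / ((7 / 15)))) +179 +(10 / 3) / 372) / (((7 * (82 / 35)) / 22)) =931314065 / 3866382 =240.87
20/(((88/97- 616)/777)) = -125615/4972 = -25.26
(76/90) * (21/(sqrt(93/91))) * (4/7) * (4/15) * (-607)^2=224016992 * sqrt(8463)/20925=984867.18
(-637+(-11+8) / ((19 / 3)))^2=146700544 / 361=406372.70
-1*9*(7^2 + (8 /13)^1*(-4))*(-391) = 2128995 /13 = 163768.85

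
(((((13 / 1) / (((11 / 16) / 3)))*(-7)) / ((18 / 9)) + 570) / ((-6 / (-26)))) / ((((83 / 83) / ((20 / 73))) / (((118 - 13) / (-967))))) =-37182600 / 776501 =-47.88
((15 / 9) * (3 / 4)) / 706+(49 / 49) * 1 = 2829 / 2824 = 1.00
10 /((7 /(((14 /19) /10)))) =2 /19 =0.11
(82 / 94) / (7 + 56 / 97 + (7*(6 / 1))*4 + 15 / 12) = 15908 / 3224623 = 0.00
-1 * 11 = -11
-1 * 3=-3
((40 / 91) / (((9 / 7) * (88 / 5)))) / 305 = 5 / 78507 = 0.00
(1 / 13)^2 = 1 / 169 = 0.01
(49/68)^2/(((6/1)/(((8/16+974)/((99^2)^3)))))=4679549/52240850529962688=0.00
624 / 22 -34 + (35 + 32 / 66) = 985 / 33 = 29.85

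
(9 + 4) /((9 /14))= 182 /9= 20.22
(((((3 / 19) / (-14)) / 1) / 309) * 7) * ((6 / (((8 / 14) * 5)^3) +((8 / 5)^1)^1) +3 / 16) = -8179 / 15656000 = -0.00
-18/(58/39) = -351/29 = -12.10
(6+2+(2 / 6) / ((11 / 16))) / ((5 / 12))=224 / 11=20.36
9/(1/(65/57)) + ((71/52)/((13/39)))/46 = 470487/45448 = 10.35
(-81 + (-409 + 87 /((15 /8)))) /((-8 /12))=3327 /5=665.40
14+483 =497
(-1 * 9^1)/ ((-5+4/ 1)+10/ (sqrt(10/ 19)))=-sqrt(190)/ 21 -1/ 21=-0.70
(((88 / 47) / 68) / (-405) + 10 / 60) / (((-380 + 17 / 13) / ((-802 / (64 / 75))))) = 2810354365 / 6797048256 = 0.41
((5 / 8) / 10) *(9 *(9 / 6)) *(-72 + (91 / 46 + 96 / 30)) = -414963 / 7360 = -56.38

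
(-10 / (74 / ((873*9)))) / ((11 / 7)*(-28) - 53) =405 / 37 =10.95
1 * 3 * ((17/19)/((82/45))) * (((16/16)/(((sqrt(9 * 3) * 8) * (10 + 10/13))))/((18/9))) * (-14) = -663 * sqrt(3)/49856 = -0.02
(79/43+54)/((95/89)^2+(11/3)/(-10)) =570549630/7895617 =72.26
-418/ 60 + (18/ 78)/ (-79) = -214733/ 30810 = -6.97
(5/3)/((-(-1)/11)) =55/3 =18.33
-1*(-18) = 18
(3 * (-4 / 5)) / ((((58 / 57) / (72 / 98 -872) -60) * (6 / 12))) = 29201328 / 365023705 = 0.08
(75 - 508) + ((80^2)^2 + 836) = 40960403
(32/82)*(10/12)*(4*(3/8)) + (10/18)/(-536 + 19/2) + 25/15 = 2.15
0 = 0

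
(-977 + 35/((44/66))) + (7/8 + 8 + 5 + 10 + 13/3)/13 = -287767/312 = -922.33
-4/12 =-1/3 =-0.33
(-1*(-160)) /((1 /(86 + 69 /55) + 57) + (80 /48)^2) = 6910560 /2582357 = 2.68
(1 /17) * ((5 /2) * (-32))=-80 /17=-4.71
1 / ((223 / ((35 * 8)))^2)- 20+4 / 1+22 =376774 / 49729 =7.58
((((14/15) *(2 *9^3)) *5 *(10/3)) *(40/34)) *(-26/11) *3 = -35380800/187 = -189202.14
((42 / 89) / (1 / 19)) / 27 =266 / 801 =0.33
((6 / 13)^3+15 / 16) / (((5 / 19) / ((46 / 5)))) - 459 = -185772993 / 439400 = -422.79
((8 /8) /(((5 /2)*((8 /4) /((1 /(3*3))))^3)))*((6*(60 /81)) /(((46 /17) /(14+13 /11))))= 2839 /1659933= 0.00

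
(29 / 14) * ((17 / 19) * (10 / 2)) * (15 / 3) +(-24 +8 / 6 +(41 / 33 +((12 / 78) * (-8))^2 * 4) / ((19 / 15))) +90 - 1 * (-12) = 194977507 / 1483482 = 131.43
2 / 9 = 0.22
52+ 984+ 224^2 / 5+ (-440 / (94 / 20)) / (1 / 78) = 885732 / 235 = 3769.07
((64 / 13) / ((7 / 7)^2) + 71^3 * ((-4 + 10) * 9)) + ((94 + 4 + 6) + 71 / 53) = 13316512637 / 689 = 19327304.26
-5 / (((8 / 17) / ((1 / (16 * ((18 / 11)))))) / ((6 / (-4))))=935 / 1536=0.61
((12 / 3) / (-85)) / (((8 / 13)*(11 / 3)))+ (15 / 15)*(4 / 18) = 3389 / 16830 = 0.20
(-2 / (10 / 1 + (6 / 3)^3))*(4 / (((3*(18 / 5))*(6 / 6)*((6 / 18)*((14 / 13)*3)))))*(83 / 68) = -5395 / 115668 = -0.05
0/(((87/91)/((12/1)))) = 0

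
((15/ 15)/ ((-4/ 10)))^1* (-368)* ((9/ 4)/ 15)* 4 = 552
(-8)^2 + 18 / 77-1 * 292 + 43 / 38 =-663133 / 2926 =-226.63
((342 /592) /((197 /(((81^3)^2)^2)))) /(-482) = -13640061766145199186634731 /28106384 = -485301195847363331.64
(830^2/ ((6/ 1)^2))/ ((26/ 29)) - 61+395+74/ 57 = 96386711/ 4446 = 21679.42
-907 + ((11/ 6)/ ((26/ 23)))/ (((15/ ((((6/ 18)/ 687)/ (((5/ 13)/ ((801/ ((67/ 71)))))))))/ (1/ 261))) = -3268890526193/ 3604070700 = -907.00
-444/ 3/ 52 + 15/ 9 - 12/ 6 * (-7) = 500/ 39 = 12.82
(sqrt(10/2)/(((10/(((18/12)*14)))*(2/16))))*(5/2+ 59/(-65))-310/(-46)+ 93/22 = 5549/506+ 8694*sqrt(5)/325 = 70.78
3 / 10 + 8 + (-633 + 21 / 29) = -180953 / 290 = -623.98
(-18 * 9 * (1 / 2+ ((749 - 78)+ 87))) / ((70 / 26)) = -1597401 / 35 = -45640.03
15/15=1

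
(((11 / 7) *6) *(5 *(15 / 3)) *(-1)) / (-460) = 165 / 322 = 0.51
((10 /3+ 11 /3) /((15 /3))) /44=7 /220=0.03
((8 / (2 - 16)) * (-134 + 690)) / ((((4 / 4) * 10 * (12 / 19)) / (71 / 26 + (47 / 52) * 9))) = -298433 / 546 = -546.58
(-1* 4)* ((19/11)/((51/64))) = -4864/561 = -8.67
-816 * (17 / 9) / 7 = -4624 / 21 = -220.19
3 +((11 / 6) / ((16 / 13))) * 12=167 / 8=20.88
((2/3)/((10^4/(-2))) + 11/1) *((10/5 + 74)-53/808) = 1012345229/1212000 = 835.27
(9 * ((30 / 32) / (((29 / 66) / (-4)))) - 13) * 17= -1526.78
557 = 557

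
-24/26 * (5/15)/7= -4/91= -0.04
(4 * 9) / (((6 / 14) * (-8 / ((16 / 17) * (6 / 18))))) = -56 / 17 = -3.29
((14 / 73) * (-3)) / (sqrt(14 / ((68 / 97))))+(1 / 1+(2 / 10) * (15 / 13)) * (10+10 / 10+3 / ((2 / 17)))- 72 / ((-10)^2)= 14366 / 325- 6 * sqrt(23086) / 7081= 44.07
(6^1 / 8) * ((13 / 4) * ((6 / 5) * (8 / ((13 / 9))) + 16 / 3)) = 29.20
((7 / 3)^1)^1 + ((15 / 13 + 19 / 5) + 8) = 2981 / 195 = 15.29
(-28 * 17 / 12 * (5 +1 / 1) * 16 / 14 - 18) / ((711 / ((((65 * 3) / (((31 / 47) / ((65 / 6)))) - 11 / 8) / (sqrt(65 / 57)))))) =-7674937 * sqrt(3705) / 382044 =-1222.80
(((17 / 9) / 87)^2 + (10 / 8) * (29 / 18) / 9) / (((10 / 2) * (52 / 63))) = 7698719 / 141691680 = 0.05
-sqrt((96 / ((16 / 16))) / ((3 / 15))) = -4 * sqrt(30) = -21.91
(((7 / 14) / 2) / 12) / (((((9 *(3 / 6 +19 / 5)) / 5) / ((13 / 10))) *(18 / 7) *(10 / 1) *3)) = 91 / 2006208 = 0.00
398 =398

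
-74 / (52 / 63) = -2331 / 26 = -89.65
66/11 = 6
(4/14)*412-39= 551/7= 78.71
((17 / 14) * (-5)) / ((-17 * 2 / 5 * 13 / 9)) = 225 / 364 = 0.62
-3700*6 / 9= -7400 / 3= -2466.67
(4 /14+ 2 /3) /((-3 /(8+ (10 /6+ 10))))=-1180 /189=-6.24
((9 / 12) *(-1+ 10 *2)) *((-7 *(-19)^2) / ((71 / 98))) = -7057911 / 142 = -49703.60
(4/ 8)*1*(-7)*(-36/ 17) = 126/ 17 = 7.41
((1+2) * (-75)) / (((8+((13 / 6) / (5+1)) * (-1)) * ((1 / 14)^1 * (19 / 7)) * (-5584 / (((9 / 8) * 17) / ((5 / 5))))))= 607257 / 1167056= 0.52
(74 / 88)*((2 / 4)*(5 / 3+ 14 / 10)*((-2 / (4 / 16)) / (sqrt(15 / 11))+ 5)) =851 / 132 - 1702*sqrt(165) / 2475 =-2.39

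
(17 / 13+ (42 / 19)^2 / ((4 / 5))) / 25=34802 / 117325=0.30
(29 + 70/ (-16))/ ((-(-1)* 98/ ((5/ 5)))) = 197/ 784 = 0.25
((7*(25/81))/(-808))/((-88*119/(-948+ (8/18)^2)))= -28225/116628336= -0.00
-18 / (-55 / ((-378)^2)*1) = 2571912 / 55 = 46762.04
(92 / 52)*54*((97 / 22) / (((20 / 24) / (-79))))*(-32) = 913674816 / 715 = 1277866.88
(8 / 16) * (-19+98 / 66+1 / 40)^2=533009569 / 3484800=152.95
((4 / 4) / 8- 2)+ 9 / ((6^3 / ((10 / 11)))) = -485 / 264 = -1.84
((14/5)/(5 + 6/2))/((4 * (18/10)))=7/144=0.05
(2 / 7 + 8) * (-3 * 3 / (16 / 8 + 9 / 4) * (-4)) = 8352 / 119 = 70.18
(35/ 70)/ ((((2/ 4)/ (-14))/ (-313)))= 4382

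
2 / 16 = 1 / 8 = 0.12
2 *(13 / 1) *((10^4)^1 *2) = 520000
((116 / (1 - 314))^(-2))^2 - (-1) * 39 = 16659418465 / 181063936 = 92.01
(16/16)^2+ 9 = 10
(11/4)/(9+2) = 1/4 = 0.25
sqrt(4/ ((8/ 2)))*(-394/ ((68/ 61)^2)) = -733037/ 2312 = -317.06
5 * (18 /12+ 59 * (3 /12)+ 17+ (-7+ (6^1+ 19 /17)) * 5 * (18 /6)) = 11905 /68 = 175.07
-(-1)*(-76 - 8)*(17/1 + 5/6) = -1498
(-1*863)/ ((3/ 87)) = -25027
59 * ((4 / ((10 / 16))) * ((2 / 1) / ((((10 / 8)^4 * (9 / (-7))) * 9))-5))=-484666592 / 253125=-1914.73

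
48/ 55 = 0.87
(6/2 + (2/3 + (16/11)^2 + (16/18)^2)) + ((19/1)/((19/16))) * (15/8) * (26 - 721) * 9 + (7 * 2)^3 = -184899.43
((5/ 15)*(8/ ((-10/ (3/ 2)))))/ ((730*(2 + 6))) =-1/ 14600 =-0.00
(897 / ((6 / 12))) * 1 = 1794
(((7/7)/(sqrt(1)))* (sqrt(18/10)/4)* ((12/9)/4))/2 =sqrt(5)/40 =0.06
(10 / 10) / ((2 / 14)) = 7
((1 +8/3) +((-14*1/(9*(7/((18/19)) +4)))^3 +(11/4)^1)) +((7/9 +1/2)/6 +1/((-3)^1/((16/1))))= 300936671/232608375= 1.29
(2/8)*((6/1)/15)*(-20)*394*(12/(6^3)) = -394/9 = -43.78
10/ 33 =0.30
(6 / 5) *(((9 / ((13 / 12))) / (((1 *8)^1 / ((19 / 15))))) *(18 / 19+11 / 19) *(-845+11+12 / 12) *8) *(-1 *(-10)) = -10435824 / 65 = -160551.14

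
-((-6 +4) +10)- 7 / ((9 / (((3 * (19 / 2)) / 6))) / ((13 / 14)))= -823 / 72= -11.43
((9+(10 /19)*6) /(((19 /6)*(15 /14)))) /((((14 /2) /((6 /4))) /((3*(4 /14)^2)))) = 2376 /12635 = 0.19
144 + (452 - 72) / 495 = 14332 / 99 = 144.77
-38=-38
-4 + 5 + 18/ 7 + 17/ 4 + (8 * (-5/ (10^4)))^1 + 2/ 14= 27861/ 3500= 7.96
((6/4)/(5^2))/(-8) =-3/400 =-0.01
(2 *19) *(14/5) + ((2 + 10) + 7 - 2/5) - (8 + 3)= 114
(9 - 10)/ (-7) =1/ 7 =0.14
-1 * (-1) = 1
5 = 5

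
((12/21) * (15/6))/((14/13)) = 65/49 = 1.33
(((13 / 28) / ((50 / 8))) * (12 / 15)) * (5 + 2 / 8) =39 / 125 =0.31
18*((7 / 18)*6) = 42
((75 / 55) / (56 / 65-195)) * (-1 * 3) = 2925 / 138809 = 0.02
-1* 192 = -192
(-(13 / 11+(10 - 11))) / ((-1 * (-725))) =-2 / 7975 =-0.00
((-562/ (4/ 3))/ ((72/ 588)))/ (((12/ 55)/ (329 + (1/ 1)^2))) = -5206403.12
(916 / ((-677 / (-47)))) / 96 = 10763 / 16248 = 0.66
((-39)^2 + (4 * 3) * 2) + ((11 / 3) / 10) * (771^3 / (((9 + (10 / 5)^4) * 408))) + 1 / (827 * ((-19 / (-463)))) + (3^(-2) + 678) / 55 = 953748693989203 / 52889958000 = 18032.70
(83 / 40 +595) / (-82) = -23883 / 3280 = -7.28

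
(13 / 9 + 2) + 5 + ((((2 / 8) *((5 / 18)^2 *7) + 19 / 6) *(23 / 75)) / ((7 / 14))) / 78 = 32109617 / 3790800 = 8.47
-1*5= -5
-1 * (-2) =2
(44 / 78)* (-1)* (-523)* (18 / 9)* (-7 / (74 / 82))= -4576.88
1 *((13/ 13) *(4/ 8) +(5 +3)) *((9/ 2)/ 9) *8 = 34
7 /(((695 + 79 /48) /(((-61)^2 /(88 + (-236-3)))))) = -178608 /721327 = -0.25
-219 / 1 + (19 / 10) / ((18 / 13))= -39173 / 180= -217.63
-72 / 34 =-36 / 17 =-2.12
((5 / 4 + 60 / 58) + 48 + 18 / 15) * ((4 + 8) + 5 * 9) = 1702077 / 580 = 2934.62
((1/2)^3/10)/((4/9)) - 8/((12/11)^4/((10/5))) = -292091/25920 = -11.27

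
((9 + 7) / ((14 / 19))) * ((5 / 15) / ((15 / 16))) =2432 / 315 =7.72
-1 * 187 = -187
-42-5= -47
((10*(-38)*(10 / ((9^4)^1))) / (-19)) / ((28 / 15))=250 / 15309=0.02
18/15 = 6/5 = 1.20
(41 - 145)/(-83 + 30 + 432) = -0.27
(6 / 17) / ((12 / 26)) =13 / 17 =0.76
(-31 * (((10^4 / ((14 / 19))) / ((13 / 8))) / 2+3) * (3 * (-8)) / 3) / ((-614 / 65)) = -235769260 / 2149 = -109711.15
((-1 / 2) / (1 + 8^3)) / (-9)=1 / 9234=0.00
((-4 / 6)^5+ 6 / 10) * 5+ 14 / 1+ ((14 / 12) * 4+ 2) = 23.01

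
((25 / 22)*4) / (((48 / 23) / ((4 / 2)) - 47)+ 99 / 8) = -9200 / 67969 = -0.14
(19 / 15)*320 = 1216 / 3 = 405.33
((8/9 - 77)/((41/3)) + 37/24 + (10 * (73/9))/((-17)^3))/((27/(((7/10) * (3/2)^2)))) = -410550679/1740381120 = -0.24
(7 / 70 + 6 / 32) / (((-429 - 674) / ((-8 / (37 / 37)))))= 23 / 11030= 0.00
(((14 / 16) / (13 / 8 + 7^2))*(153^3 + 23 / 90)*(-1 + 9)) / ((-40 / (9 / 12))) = -2256393671 / 243000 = -9285.57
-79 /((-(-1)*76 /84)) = -1659 /19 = -87.32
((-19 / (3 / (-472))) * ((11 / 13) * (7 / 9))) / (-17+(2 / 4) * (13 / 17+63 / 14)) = -46956448 / 342927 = -136.93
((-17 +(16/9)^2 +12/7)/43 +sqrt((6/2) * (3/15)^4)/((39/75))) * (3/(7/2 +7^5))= -13750/273237867 +2 * sqrt(3)/145691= -0.00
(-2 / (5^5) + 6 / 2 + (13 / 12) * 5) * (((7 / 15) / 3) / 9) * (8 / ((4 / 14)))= 15464449 / 3796875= 4.07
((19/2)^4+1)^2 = 66358334.25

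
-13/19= -0.68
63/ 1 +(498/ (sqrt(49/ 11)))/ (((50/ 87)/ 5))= 63 +21663 * sqrt(11)/ 35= 2115.80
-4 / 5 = -0.80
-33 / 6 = -11 / 2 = -5.50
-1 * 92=-92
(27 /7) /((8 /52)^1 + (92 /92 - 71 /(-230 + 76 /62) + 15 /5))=2489292 /2881067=0.86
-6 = -6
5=5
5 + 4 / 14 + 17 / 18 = 785 / 126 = 6.23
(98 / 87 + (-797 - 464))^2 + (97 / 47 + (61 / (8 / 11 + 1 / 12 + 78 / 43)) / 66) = 8411816067328978 / 5299503471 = 1587283.81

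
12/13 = 0.92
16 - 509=-493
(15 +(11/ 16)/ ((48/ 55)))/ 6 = 12125/ 4608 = 2.63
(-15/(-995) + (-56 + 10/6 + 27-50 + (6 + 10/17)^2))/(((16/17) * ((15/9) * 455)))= -450091/9472400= -0.05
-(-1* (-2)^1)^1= -2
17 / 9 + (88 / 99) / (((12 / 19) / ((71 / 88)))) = 3.02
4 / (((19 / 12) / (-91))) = -4368 / 19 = -229.89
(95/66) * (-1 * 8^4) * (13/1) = -2529280/33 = -76644.85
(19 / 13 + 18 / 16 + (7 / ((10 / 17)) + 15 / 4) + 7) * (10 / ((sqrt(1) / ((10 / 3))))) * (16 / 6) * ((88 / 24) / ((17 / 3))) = 2887060 / 1989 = 1451.51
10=10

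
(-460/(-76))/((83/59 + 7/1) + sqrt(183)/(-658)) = 263407270 *sqrt(183)/2023793253619 + 1457079727040/2023793253619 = 0.72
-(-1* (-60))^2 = -3600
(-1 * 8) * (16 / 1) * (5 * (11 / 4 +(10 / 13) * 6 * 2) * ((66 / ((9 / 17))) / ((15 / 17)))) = -126753088 / 117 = -1083359.73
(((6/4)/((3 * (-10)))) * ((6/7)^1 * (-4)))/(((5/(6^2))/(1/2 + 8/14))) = 324/245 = 1.32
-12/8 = -3/2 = -1.50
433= 433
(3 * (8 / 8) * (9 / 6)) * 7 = 31.50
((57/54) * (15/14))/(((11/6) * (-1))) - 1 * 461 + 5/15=-213113/462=-461.28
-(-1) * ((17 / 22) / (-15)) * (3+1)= -0.21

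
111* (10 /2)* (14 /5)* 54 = 83916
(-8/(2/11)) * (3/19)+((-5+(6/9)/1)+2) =-529/57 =-9.28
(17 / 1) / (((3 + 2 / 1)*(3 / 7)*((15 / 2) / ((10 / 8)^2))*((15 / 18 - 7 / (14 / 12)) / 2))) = -119 / 186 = -0.64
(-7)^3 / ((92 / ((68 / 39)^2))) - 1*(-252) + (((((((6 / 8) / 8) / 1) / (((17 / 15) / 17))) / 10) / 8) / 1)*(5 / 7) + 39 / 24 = 30379756699 / 125379072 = 242.30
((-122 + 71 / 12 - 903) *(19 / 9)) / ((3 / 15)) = -1161755 / 108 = -10756.99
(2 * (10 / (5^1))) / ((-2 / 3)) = -6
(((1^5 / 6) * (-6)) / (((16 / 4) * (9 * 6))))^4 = 1 / 2176782336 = 0.00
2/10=1/5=0.20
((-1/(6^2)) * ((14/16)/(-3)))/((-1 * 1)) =-7/864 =-0.01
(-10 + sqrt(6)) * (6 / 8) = -15 / 2 + 3 * sqrt(6) / 4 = -5.66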